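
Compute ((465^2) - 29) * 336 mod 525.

231

(465)^2 ≡ 450 (mod 525)
450 - 29 = 421
421 * 336 = 141456 ≡ 231 (mod 525)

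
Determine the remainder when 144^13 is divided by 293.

31

Using repeated squaring:
144^1 ≡ 144 (mod 293)
144^2 ≡ 144^2 = 20736 ≡ 226 (mod 293)
144^4 ≡ 226^2 = 51076 ≡ 94 (mod 293)
144^8 ≡ 94^2 = 8836 ≡ 46 (mod 293)
144^13 = 144^8 * 144^4 * 144^1 ≡ 46 * 94 * 144 (mod 293).
Accumulate the product:
46 * 94 = 4324 ≡ 222
222 * 144 = 31968 ≡ 31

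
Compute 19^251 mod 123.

34

251 in binary is 11111011, i.e. 251 = 128 + 64 + 32 + 16 + 8 + 2 + 1.
19^1 ≡ 19 (mod 123)
19^2 ≡ 19^2 = 361 ≡ 115 (mod 123)
19^4 ≡ 115^2 = 13225 ≡ 64 (mod 123)
19^8 ≡ 64^2 = 4096 ≡ 37 (mod 123)
19^16 ≡ 37^2 = 1369 ≡ 16 (mod 123)
19^32 ≡ 16^2 = 256 ≡ 10 (mod 123)
19^64 ≡ 10^2 = 100 (mod 123)
19^128 ≡ 100^2 = 10000 ≡ 37 (mod 123)
19^251 = 19^128 * 19^64 * 19^32 * 19^16 * 19^8 * 19^2 * 19^1 ≡ 37 * 100 * 10 * 16 * 37 * 115 * 19 (mod 123).
Accumulate the product:
37 * 100 = 3700 ≡ 10
10 * 10 = 100
100 * 16 = 1600 ≡ 1
1 * 37 = 37
37 * 115 = 4255 ≡ 73
73 * 19 = 1387 ≡ 34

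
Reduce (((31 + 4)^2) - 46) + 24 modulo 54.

31 + 4 = 35
(35)^2 ≡ 37 (mod 54)
37 - 46 = -9 ≡ 45 (mod 54)
45 + 24 = 69 ≡ 15 (mod 54)

15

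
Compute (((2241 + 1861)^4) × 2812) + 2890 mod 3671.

1896

2241 + 1861 = 4102 ≡ 431 (mod 3671)
(431)^4 ≡ 2420 (mod 3671)
2420 × 2812 = 6805040 ≡ 2677 (mod 3671)
2677 + 2890 = 5567 ≡ 1896 (mod 3671)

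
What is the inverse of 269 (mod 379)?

31

By the extended Euclidean algorithm:
379 = 1*269 + 110
269 = 2*110 + 49
110 = 2*49 + 12
49 = 4*12 + 1
12 = 12*1 + 0
gcd(269, 379) = 1, so the inverse exists.
Bézout: 1 = −22*379 + 31*269.
So 269⁻¹ ≡ 31 (mod 379).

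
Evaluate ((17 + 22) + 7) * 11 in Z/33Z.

11

17 + 22 = 39 ≡ 6 (mod 33)
6 + 7 = 13
13 * 11 = 143 ≡ 11 (mod 33)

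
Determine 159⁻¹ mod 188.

188 = 1·159 + 29
159 = 5·29 + 14
29 = 2·14 + 1
14 = 14·1 + 0
gcd(159, 188) = 1, so the inverse exists.
Back-substitute for 1:
1 = 1·29 − 2·14
  = −2·159 + 11·29
  = 11·188 − 13·159
So 159⁻¹ ≡ −13 ≡ 175 (mod 188).

175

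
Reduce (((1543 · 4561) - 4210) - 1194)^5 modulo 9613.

1543 · 4561 = 7037623 ≡ 907 (mod 9613)
907 - 4210 = -3303 ≡ 6310 (mod 9613)
6310 - 1194 = 5116
(5116)^5 ≡ 6400 (mod 9613)

6400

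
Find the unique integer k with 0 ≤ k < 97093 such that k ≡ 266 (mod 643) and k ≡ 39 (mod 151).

643⁻¹ mod 151: 643×31 ≡ 1 (mod 151), so 643⁻¹ ≡ 31.
k = 266 + 643×((39 − 266)×31 mod 151) = 266 + 643×60 = 38846.
Check: 38846 mod 643 = 266, 38846 mod 151 = 39. ✓

38846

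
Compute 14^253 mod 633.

14

253 in binary is 11111101, i.e. 253 = 128 + 64 + 32 + 16 + 8 + 4 + 1.
14^1 ≡ 14 (mod 633)
14^2 ≡ 14^2 = 196 (mod 633)
14^4 ≡ 196^2 = 38416 ≡ 436 (mod 633)
14^8 ≡ 436^2 = 190096 ≡ 196 (mod 633)
14^16 ≡ 196^2 = 38416 ≡ 436 (mod 633)
14^32 ≡ 436^2 = 190096 ≡ 196 (mod 633)
14^64 ≡ 196^2 = 38416 ≡ 436 (mod 633)
14^128 ≡ 436^2 = 190096 ≡ 196 (mod 633)
14^253 = 14^128 × 14^64 × 14^32 × 14^16 × 14^8 × 14^4 × 14^1 ≡ 196 × 436 × 196 × 436 × 196 × 436 × 14 (mod 633).
Accumulate the product:
196 × 436 = 85456 ≡ 1
1 × 196 = 196
196 × 436 = 85456 ≡ 1
1 × 196 = 196
196 × 436 = 85456 ≡ 1
1 × 14 = 14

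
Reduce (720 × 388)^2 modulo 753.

720 × 388 = 279360 ≡ 750 (mod 753)
(750)^2 ≡ 9 (mod 753)

9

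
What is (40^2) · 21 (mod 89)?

(40)^2 ≡ 87 (mod 89)
87 · 21 = 1827 ≡ 47 (mod 89)

47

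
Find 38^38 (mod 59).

51

38 in binary is 100110, i.e. 38 = 32 + 4 + 2.
38^1 ≡ 38 (mod 59)
38^2 ≡ 38^2 = 1444 ≡ 28 (mod 59)
38^4 ≡ 28^2 = 784 ≡ 17 (mod 59)
38^8 ≡ 17^2 = 289 ≡ 53 (mod 59)
38^16 ≡ 53^2 = 2809 ≡ 36 (mod 59)
38^32 ≡ 36^2 = 1296 ≡ 57 (mod 59)
38^38 = 38^32 × 38^4 × 38^2 ≡ 57 × 17 × 28 (mod 59).
Accumulate the product:
57 × 17 = 969 ≡ 25
25 × 28 = 700 ≡ 51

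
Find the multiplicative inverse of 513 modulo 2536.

2536 = 4*513 + 484
513 = 1*484 + 29
484 = 16*29 + 20
29 = 1*20 + 9
20 = 2*9 + 2
9 = 4*2 + 1
2 = 2*1 + 0
gcd(513, 2536) = 1, so the inverse exists.
Back-substitute for 1:
1 = 1*9 − 4*2
  = −4*20 + 9*9
  = 9*29 − 13*20
  = −13*484 + 217*29
  = 217*513 − 230*484
  = −230*2536 + 1137*513
So 513⁻¹ ≡ 1137 (mod 2536).

1137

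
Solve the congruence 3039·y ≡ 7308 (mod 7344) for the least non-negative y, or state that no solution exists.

2100

gcd(3039, 7344) = 3, and 3 | 7308, so solutions exist.
Divide through by 3: 1013·y = 2436 (mod 2448).
1013⁻¹ ≡ 29 (mod 2448).
y ≡ 29·2436 ≡ 2100 (mod 2448).
The smallest non-negative solution is y = 2100.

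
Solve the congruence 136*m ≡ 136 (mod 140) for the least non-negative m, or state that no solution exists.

gcd(136, 140) = 4, and 4 | 136, so solutions exist.
Divide through by 4: 34*m ≡ 34 (mod 35).
34⁻¹ ≡ 34 (mod 35).
m ≡ 34*34 ≡ 1 (mod 35).
The smallest non-negative solution is m = 1.

1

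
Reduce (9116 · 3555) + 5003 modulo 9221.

9116 · 3555 = 32407380 ≡ 4786 (mod 9221)
4786 + 5003 = 9789 ≡ 568 (mod 9221)

568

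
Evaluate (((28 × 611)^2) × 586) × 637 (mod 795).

28 × 611 = 17108 ≡ 413 (mod 795)
(413)^2 ≡ 439 (mod 795)
439 × 586 = 257254 ≡ 469 (mod 795)
469 × 637 = 298753 ≡ 628 (mod 795)

628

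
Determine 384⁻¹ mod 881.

Apply the Euclidean algorithm and back-substitute:
881 = 2·384 + 113
384 = 3·113 + 45
113 = 2·45 + 23
45 = 1·23 + 22
23 = 1·22 + 1
22 = 22·1 + 0
gcd(384, 881) = 1, so the inverse exists.
Back-substitute for 1:
1 = 1·23 − 1·22
  = −1·45 + 2·23
  = 2·113 − 5·45
  = −5·384 + 17·113
  = 17·881 − 39·384
So 384⁻¹ ≡ −39 ≡ 842 (mod 881).

842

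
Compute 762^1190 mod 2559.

1605

Compute successive squares:
762^1 ≡ 762 (mod 2559)
762^2 ≡ 762^2 = 580644 ≡ 2310 (mod 2559)
762^4 ≡ 2310^2 = 5336100 ≡ 585 (mod 2559)
762^8 ≡ 585^2 = 342225 ≡ 1878 (mod 2559)
762^16 ≡ 1878^2 = 3526884 ≡ 582 (mod 2559)
762^32 ≡ 582^2 = 338724 ≡ 936 (mod 2559)
762^64 ≡ 936^2 = 876096 ≡ 918 (mod 2559)
762^128 ≡ 918^2 = 842724 ≡ 813 (mod 2559)
762^256 ≡ 813^2 = 660969 ≡ 747 (mod 2559)
762^512 ≡ 747^2 = 558009 ≡ 147 (mod 2559)
762^1024 ≡ 147^2 = 21609 ≡ 1137 (mod 2559)
762^1190 = 762^1024 · 762^128 · 762^32 · 762^4 · 762^2 ≡ 1137 · 813 · 936 · 585 · 2310 (mod 2559).
Accumulate the product:
1137 · 813 = 924381 ≡ 582
582 · 936 = 544752 ≡ 2244
2244 · 585 = 1312740 ≡ 2532
2532 · 2310 = 5848920 ≡ 1605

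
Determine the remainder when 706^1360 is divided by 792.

1360 in binary is 10101010000, i.e. 1360 = 1024 + 256 + 64 + 16.
706^1 ≡ 706 (mod 792)
706^2 ≡ 706^2 = 498436 ≡ 268 (mod 792)
706^4 ≡ 268^2 = 71824 ≡ 544 (mod 792)
706^8 ≡ 544^2 = 295936 ≡ 520 (mod 792)
706^16 ≡ 520^2 = 270400 ≡ 328 (mod 792)
706^32 ≡ 328^2 = 107584 ≡ 664 (mod 792)
706^64 ≡ 664^2 = 440896 ≡ 544 (mod 792)
706^128 ≡ 544^2 = 295936 ≡ 520 (mod 792)
706^256 ≡ 520^2 = 270400 ≡ 328 (mod 792)
706^512 ≡ 328^2 = 107584 ≡ 664 (mod 792)
706^1024 ≡ 664^2 = 440896 ≡ 544 (mod 792)
706^1360 = 706^1024 * 706^256 * 706^64 * 706^16 ≡ 544 * 328 * 544 * 328 (mod 792).
Accumulate the product:
544 * 328 = 178432 ≡ 232
232 * 544 = 126208 ≡ 280
280 * 328 = 91840 ≡ 760

760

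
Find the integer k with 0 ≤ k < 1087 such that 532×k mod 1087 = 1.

1087 = 2·532 + 23
532 = 23·23 + 3
23 = 7·3 + 2
3 = 1·2 + 1
2 = 2·1 + 0
gcd(532, 1087) = 1, so the inverse exists.
Back-substitute for 1:
1 = 1·3 − 1·2
  = −1·23 + 8·3
  = 8·532 − 185·23
  = −185·1087 + 378·532
So 532⁻¹ ≡ 378 (mod 1087).

378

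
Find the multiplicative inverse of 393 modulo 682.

By the extended Euclidean algorithm:
682 = 1·393 + 289
393 = 1·289 + 104
289 = 2·104 + 81
104 = 1·81 + 23
81 = 3·23 + 12
23 = 1·12 + 11
12 = 1·11 + 1
11 = 11·1 + 0
gcd(393, 682) = 1, so the inverse exists.
Back-substitute for 1:
1 = 1·12 − 1·11
  = −1·23 + 2·12
  = 2·81 − 7·23
  = −7·104 + 9·81
  = 9·289 − 25·104
  = −25·393 + 34·289
  = 34·682 − 59·393
So 393⁻¹ ≡ −59 ≡ 623 (mod 682).

623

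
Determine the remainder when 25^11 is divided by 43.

25^1 ≡ 25 (mod 43)
25^2 ≡ 25^2 = 625 ≡ 23 (mod 43)
25^4 ≡ 23^2 = 529 ≡ 13 (mod 43)
25^8 ≡ 13^2 = 169 ≡ 40 (mod 43)
25^11 = 25^8 * 25^2 * 25^1 ≡ 40 * 23 * 25 (mod 43).
Accumulate the product:
40 * 23 = 920 ≡ 17
17 * 25 = 425 ≡ 38

38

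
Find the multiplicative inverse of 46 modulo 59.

9

Apply the Euclidean algorithm and back-substitute:
59 = 1×46 + 13
46 = 3×13 + 7
13 = 1×7 + 6
7 = 1×6 + 1
6 = 6×1 + 0
gcd(46, 59) = 1, so the inverse exists.
Back-substitute for 1:
1 = 1×7 − 1×6
  = −1×13 + 2×7
  = 2×46 − 7×13
  = −7×59 + 9×46
So 46⁻¹ ≡ 9 (mod 59).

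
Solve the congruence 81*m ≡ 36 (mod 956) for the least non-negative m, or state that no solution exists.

744

gcd(81, 956) = 1, so a unique solution mod 956 exists.
81⁻¹ ≡ 897 (mod 956).
m ≡ 897*36 ≡ 744 (mod 956).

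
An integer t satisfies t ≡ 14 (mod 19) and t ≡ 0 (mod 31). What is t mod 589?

19⁻¹ mod 31: 19·18 ≡ 1 (mod 31), so 19⁻¹ ≡ 18.
t = 14 + 19·((0 − 14)·18 mod 31) = 14 + 19·27 = 527.

527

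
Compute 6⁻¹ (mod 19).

16

Run the extended Euclidean algorithm:
19 = 3·6 + 1
6 = 6·1 + 0
gcd(6, 19) = 1, so the inverse exists.
Bézout: 1 = 1·19 − 3·6.
So 6⁻¹ ≡ −3 ≡ 16 (mod 19).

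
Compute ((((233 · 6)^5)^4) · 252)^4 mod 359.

54

233 · 6 = 1398 ≡ 321 (mod 359)
(321)^5 ≡ 81 (mod 359)
(81)^4 ≡ 108 (mod 359)
108 · 252 = 27216 ≡ 291 (mod 359)
(291)^4 ≡ 54 (mod 359)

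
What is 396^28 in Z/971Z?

By square-and-multiply:
396^1 ≡ 396 (mod 971)
396^2 ≡ 396^2 = 156816 ≡ 485 (mod 971)
396^4 ≡ 485^2 = 235225 ≡ 243 (mod 971)
396^8 ≡ 243^2 = 59049 ≡ 789 (mod 971)
396^16 ≡ 789^2 = 622521 ≡ 110 (mod 971)
396^28 = 396^16 * 396^8 * 396^4 ≡ 110 * 789 * 243 (mod 971).
Accumulate the product:
110 * 789 = 86790 ≡ 371
371 * 243 = 90153 ≡ 821

821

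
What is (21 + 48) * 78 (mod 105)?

27

21 + 48 = 69
69 * 78 = 5382 ≡ 27 (mod 105)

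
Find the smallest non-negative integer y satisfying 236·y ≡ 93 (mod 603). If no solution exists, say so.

330

gcd(236, 603) = 1, so a unique solution mod 603 exists.
236⁻¹ ≡ 23 (mod 603).
y ≡ 23·93 ≡ 330 (mod 603).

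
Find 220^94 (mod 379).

Using repeated squaring:
94 in binary is 1011110, i.e. 94 = 64 + 16 + 8 + 4 + 2.
220^1 ≡ 220 (mod 379)
220^2 ≡ 220^2 = 48400 ≡ 267 (mod 379)
220^4 ≡ 267^2 = 71289 ≡ 37 (mod 379)
220^8 ≡ 37^2 = 1369 ≡ 232 (mod 379)
220^16 ≡ 232^2 = 53824 ≡ 6 (mod 379)
220^32 ≡ 6^2 = 36 (mod 379)
220^64 ≡ 36^2 = 1296 ≡ 159 (mod 379)
220^94 = 220^64 × 220^16 × 220^8 × 220^4 × 220^2 ≡ 159 × 6 × 232 × 37 × 267 (mod 379).
Accumulate the product:
159 × 6 = 954 ≡ 196
196 × 232 = 45472 ≡ 371
371 × 37 = 13727 ≡ 83
83 × 267 = 22161 ≡ 179

179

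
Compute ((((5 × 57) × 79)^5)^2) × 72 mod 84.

5 × 57 = 285 ≡ 33 (mod 84)
33 × 79 = 2607 ≡ 3 (mod 84)
(3)^5 ≡ 75 (mod 84)
(75)^2 ≡ 81 (mod 84)
81 × 72 = 5832 ≡ 36 (mod 84)

36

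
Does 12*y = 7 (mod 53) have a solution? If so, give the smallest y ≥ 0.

5

gcd(12, 53) = 1, so a unique solution mod 53 exists.
12⁻¹ ≡ 31 (mod 53).
y ≡ 31*7 ≡ 5 (mod 53).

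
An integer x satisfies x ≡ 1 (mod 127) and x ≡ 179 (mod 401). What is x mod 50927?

127⁻¹ mod 401: 127×60 ≡ 1 (mod 401), so 127⁻¹ ≡ 60.
x = 1 + 127×((179 − 1)×60 mod 401) = 1 + 127×254 = 32259.
Check: 32259 mod 127 = 1, 32259 mod 401 = 179. ✓

32259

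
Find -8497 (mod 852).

23

-8497 = -10·852 + 23, so -8497 ≡ 23 (mod 852).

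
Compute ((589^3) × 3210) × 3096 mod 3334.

2054

(589)^3 ≡ 2277 (mod 3334)
2277 × 3210 = 7309170 ≡ 1042 (mod 3334)
1042 × 3096 = 3226032 ≡ 2054 (mod 3334)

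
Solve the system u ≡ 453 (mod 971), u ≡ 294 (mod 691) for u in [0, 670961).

69394

971⁻¹ mod 691: 971·269 ≡ 1 (mod 691), so 971⁻¹ ≡ 269.
u = 453 + 971·((294 − 453)·269 mod 691) = 453 + 971·71 = 69394.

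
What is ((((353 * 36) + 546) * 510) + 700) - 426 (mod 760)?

374

353 * 36 = 12708 ≡ 548 (mod 760)
548 + 546 = 1094 ≡ 334 (mod 760)
334 * 510 = 170340 ≡ 100 (mod 760)
100 + 700 = 800 ≡ 40 (mod 760)
40 - 426 = -386 ≡ 374 (mod 760)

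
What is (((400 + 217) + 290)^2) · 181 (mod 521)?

274

400 + 217 = 617 ≡ 96 (mod 521)
96 + 290 = 386
(386)^2 ≡ 511 (mod 521)
511 · 181 = 92491 ≡ 274 (mod 521)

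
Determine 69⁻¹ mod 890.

129

Run the extended Euclidean algorithm:
890 = 12·69 + 62
69 = 1·62 + 7
62 = 8·7 + 6
7 = 1·6 + 1
6 = 6·1 + 0
gcd(69, 890) = 1, so the inverse exists.
Back-substitute for 1:
1 = 1·7 − 1·6
  = −1·62 + 9·7
  = 9·69 − 10·62
  = −10·890 + 129·69
So 69⁻¹ ≡ 129 (mod 890).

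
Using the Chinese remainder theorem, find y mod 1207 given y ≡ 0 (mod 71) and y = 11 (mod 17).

71⁻¹ mod 17: 71×6 ≡ 1 (mod 17), so 71⁻¹ ≡ 6.
y = 0 + 71×((11 − 0)×6 mod 17) = 0 + 71×15 = 1065.
Check: 1065 mod 71 = 0, 1065 mod 17 = 11. ✓

1065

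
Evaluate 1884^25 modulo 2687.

1069

By square-and-multiply:
25 in binary is 11001, i.e. 25 = 16 + 8 + 1.
1884^1 ≡ 1884 (mod 2687)
1884^2 ≡ 1884^2 = 3549456 ≡ 2616 (mod 2687)
1884^4 ≡ 2616^2 = 6843456 ≡ 2354 (mod 2687)
1884^8 ≡ 2354^2 = 5541316 ≡ 722 (mod 2687)
1884^16 ≡ 722^2 = 521284 ≡ 6 (mod 2687)
1884^25 = 1884^16 · 1884^8 · 1884^1 ≡ 6 · 722 · 1884 (mod 2687).
Accumulate the product:
6 · 722 = 4332 ≡ 1645
1645 · 1884 = 3099180 ≡ 1069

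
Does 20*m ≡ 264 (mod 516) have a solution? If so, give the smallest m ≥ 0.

gcd(20, 516) = 4, and 4 | 264, so solutions exist.
Divide through by 4: 5*m = 66 (mod 129).
5⁻¹ ≡ 26 (mod 129).
m ≡ 26*66 ≡ 39 (mod 129).
The smallest non-negative solution is m = 39.

39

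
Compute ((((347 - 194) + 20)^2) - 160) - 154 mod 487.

395

347 - 194 = 153
153 + 20 = 173
(173)^2 ≡ 222 (mod 487)
222 - 160 = 62
62 - 154 = -92 ≡ 395 (mod 487)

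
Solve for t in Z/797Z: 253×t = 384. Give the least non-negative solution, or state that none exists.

515

gcd(253, 797) = 1, so a unique solution mod 797 exists.
253⁻¹ ≡ 734 (mod 797).
t ≡ 734×384 ≡ 515 (mod 797).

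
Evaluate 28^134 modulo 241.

125

134 in binary is 10000110, i.e. 134 = 128 + 4 + 2.
28^1 ≡ 28 (mod 241)
28^2 ≡ 28^2 = 784 ≡ 61 (mod 241)
28^4 ≡ 61^2 = 3721 ≡ 106 (mod 241)
28^8 ≡ 106^2 = 11236 ≡ 150 (mod 241)
28^16 ≡ 150^2 = 22500 ≡ 87 (mod 241)
28^32 ≡ 87^2 = 7569 ≡ 98 (mod 241)
28^64 ≡ 98^2 = 9604 ≡ 205 (mod 241)
28^128 ≡ 205^2 = 42025 ≡ 91 (mod 241)
28^134 = 28^128 · 28^4 · 28^2 ≡ 91 · 106 · 61 (mod 241).
Accumulate the product:
91 · 106 = 9646 ≡ 6
6 · 61 = 366 ≡ 125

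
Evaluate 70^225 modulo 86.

By square-and-multiply:
225 in binary is 11100001, i.e. 225 = 128 + 64 + 32 + 1.
70^1 ≡ 70 (mod 86)
70^2 ≡ 70^2 = 4900 ≡ 84 (mod 86)
70^4 ≡ 84^2 = 7056 ≡ 4 (mod 86)
70^8 ≡ 4^2 = 16 (mod 86)
70^16 ≡ 16^2 = 256 ≡ 84 (mod 86)
70^32 ≡ 84^2 = 7056 ≡ 4 (mod 86)
70^64 ≡ 4^2 = 16 (mod 86)
70^128 ≡ 16^2 = 256 ≡ 84 (mod 86)
70^225 = 70^128 × 70^64 × 70^32 × 70^1 ≡ 84 × 16 × 4 × 70 (mod 86).
Accumulate the product:
84 × 16 = 1344 ≡ 54
54 × 4 = 216 ≡ 44
44 × 70 = 3080 ≡ 70

70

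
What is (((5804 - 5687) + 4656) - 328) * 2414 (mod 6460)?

170

5804 - 5687 = 117
117 + 4656 = 4773
4773 - 328 = 4445
4445 * 2414 = 10730230 ≡ 170 (mod 6460)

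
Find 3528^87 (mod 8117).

1688

3528^1 ≡ 3528 (mod 8117)
3528^2 ≡ 3528^2 = 12446784 ≡ 3423 (mod 8117)
3528^4 ≡ 3423^2 = 11716929 ≡ 4098 (mod 8117)
3528^8 ≡ 4098^2 = 16793604 ≡ 7648 (mod 8117)
3528^16 ≡ 7648^2 = 58491904 ≡ 802 (mod 8117)
3528^32 ≡ 802^2 = 643204 ≡ 1961 (mod 8117)
3528^64 ≡ 1961^2 = 3845521 ≡ 6180 (mod 8117)
3528^87 = 3528^64 · 3528^16 · 3528^4 · 3528^2 · 3528^1 ≡ 6180 · 802 · 4098 · 3423 · 3528 (mod 8117).
Accumulate the product:
6180 · 802 = 4956360 ≡ 4990
4990 · 4098 = 20449020 ≡ 2297
2297 · 3423 = 7862631 ≡ 5375
5375 · 3528 = 18963000 ≡ 1688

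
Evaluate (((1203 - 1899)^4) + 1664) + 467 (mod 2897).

1203 - 1899 = -696 ≡ 2201 (mod 2897)
(2201)^4 ≡ 1182 (mod 2897)
1182 + 1664 = 2846
2846 + 467 = 3313 ≡ 416 (mod 2897)

416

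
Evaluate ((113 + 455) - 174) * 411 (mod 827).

113 + 455 = 568
568 - 174 = 394
394 * 411 = 161934 ≡ 669 (mod 827)

669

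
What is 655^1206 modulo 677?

182

Compute successive squares:
1206 in binary is 10010110110, i.e. 1206 = 1024 + 128 + 32 + 16 + 4 + 2.
655^1 ≡ 655 (mod 677)
655^2 ≡ 655^2 = 429025 ≡ 484 (mod 677)
655^4 ≡ 484^2 = 234256 ≡ 14 (mod 677)
655^8 ≡ 14^2 = 196 (mod 677)
655^16 ≡ 196^2 = 38416 ≡ 504 (mod 677)
655^32 ≡ 504^2 = 254016 ≡ 141 (mod 677)
655^64 ≡ 141^2 = 19881 ≡ 248 (mod 677)
655^128 ≡ 248^2 = 61504 ≡ 574 (mod 677)
655^256 ≡ 574^2 = 329476 ≡ 454 (mod 677)
655^512 ≡ 454^2 = 206116 ≡ 308 (mod 677)
655^1024 ≡ 308^2 = 94864 ≡ 84 (mod 677)
655^1206 = 655^1024 · 655^128 · 655^32 · 655^16 · 655^4 · 655^2 ≡ 84 · 574 · 141 · 504 · 14 · 484 (mod 677).
Accumulate the product:
84 · 574 = 48216 ≡ 149
149 · 141 = 21009 ≡ 22
22 · 504 = 11088 ≡ 256
256 · 14 = 3584 ≡ 199
199 · 484 = 96316 ≡ 182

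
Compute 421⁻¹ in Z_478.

109

Apply the Euclidean algorithm and back-substitute:
478 = 1×421 + 57
421 = 7×57 + 22
57 = 2×22 + 13
22 = 1×13 + 9
13 = 1×9 + 4
9 = 2×4 + 1
4 = 4×1 + 0
gcd(421, 478) = 1, so the inverse exists.
Back-substitute for 1:
1 = 1×9 − 2×4
  = −2×13 + 3×9
  = 3×22 − 5×13
  = −5×57 + 13×22
  = 13×421 − 96×57
  = −96×478 + 109×421
So 421⁻¹ ≡ 109 (mod 478).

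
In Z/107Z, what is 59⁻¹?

107 = 1×59 + 48
59 = 1×48 + 11
48 = 4×11 + 4
11 = 2×4 + 3
4 = 1×3 + 1
3 = 3×1 + 0
gcd(59, 107) = 1, so the inverse exists.
Back-substitute for 1:
1 = 1×4 − 1×3
  = −1×11 + 3×4
  = 3×48 − 13×11
  = −13×59 + 16×48
  = 16×107 − 29×59
So 59⁻¹ ≡ −29 ≡ 78 (mod 107).

78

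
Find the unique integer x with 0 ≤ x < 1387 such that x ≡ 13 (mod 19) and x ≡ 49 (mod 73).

19⁻¹ mod 73: 19×50 ≡ 1 (mod 73), so 19⁻¹ ≡ 50.
x = 13 + 19×((49 − 13)×50 mod 73) = 13 + 19×48 = 925.

925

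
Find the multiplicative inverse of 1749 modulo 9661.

Apply the Euclidean algorithm and back-substitute:
9661 = 5*1749 + 916
1749 = 1*916 + 833
916 = 1*833 + 83
833 = 10*83 + 3
83 = 27*3 + 2
3 = 1*2 + 1
2 = 2*1 + 0
gcd(1749, 9661) = 1, so the inverse exists.
Back-substitute for 1:
1 = 1*3 − 1*2
  = −1*83 + 28*3
  = 28*833 − 281*83
  = −281*916 + 309*833
  = 309*1749 − 590*916
  = −590*9661 + 3259*1749
So 1749⁻¹ ≡ 3259 (mod 9661).

3259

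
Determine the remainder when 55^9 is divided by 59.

52

Using repeated squaring:
9 in binary is 1001, i.e. 9 = 8 + 1.
55^1 ≡ 55 (mod 59)
55^2 ≡ 55^2 = 3025 ≡ 16 (mod 59)
55^4 ≡ 16^2 = 256 ≡ 20 (mod 59)
55^8 ≡ 20^2 = 400 ≡ 46 (mod 59)
55^9 = 55^8 · 55^1 ≡ 46 · 55 (mod 59).
46 · 55 = 2530 ≡ 52 (mod 59).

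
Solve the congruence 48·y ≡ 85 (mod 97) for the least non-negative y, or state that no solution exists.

gcd(48, 97) = 1, so a unique solution mod 97 exists.
48⁻¹ ≡ 95 (mod 97).
y ≡ 95·85 ≡ 24 (mod 97).

24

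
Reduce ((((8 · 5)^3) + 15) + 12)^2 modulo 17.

8

8 · 5 = 40 ≡ 6 (mod 17)
(6)^3 ≡ 12 (mod 17)
12 + 15 = 27 ≡ 10 (mod 17)
10 + 12 = 22 ≡ 5 (mod 17)
(5)^2 ≡ 8 (mod 17)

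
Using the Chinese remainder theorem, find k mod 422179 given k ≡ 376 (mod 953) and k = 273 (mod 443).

282464

953⁻¹ mod 443: 953·324 ≡ 1 (mod 443), so 953⁻¹ ≡ 324.
k = 376 + 953·((273 − 376)·324 mod 443) = 376 + 953·296 = 282464.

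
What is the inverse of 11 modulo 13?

6

13 = 1·11 + 2
11 = 5·2 + 1
2 = 2·1 + 0
gcd(11, 13) = 1, so the inverse exists.
Bézout: 1 = −5·13 + 6·11.
So 11⁻¹ ≡ 6 (mod 13).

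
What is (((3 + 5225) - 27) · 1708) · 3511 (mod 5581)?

3 + 5225 = 5228
5228 - 27 = 5201
5201 · 1708 = 8883308 ≡ 3937 (mod 5581)
3937 · 3511 = 13822807 ≡ 4251 (mod 5581)

4251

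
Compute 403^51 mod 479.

By square-and-multiply:
403^1 ≡ 403 (mod 479)
403^2 ≡ 403^2 = 162409 ≡ 28 (mod 479)
403^4 ≡ 28^2 = 784 ≡ 305 (mod 479)
403^8 ≡ 305^2 = 93025 ≡ 99 (mod 479)
403^16 ≡ 99^2 = 9801 ≡ 221 (mod 479)
403^32 ≡ 221^2 = 48841 ≡ 462 (mod 479)
403^51 = 403^32 · 403^16 · 403^2 · 403^1 ≡ 462 · 221 · 28 · 403 (mod 479).
Accumulate the product:
462 · 221 = 102102 ≡ 75
75 · 28 = 2100 ≡ 184
184 · 403 = 74152 ≡ 386

386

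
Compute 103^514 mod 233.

197

By square-and-multiply:
514 in binary is 1000000010, i.e. 514 = 512 + 2.
103^1 ≡ 103 (mod 233)
103^2 ≡ 103^2 = 10609 ≡ 124 (mod 233)
103^4 ≡ 124^2 = 15376 ≡ 231 (mod 233)
103^8 ≡ 231^2 = 53361 ≡ 4 (mod 233)
103^16 ≡ 4^2 = 16 (mod 233)
103^32 ≡ 16^2 = 256 ≡ 23 (mod 233)
103^64 ≡ 23^2 = 529 ≡ 63 (mod 233)
103^128 ≡ 63^2 = 3969 ≡ 8 (mod 233)
103^256 ≡ 8^2 = 64 (mod 233)
103^512 ≡ 64^2 = 4096 ≡ 135 (mod 233)
103^514 = 103^512 × 103^2 ≡ 135 × 124 (mod 233).
135 × 124 = 16740 ≡ 197 (mod 233).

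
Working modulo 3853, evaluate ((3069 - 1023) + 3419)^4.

3138

3069 - 1023 = 2046
2046 + 3419 = 5465 ≡ 1612 (mod 3853)
(1612)^4 ≡ 3138 (mod 3853)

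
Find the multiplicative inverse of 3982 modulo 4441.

Apply the Euclidean algorithm and back-substitute:
4441 = 1×3982 + 459
3982 = 8×459 + 310
459 = 1×310 + 149
310 = 2×149 + 12
149 = 12×12 + 5
12 = 2×5 + 2
5 = 2×2 + 1
2 = 2×1 + 0
gcd(3982, 4441) = 1, so the inverse exists.
Back-substitute for 1:
1 = 1×5 − 2×2
  = −2×12 + 5×5
  = 5×149 − 62×12
  = −62×310 + 129×149
  = 129×459 − 191×310
  = −191×3982 + 1657×459
  = 1657×4441 − 1848×3982
So 3982⁻¹ ≡ −1848 ≡ 2593 (mod 4441).

2593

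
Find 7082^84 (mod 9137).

84 in binary is 1010100, i.e. 84 = 64 + 16 + 4.
7082^1 ≡ 7082 (mod 9137)
7082^2 ≡ 7082^2 = 50154724 ≡ 1731 (mod 9137)
7082^4 ≡ 1731^2 = 2996361 ≡ 8562 (mod 9137)
7082^8 ≡ 8562^2 = 73307844 ≡ 1693 (mod 9137)
7082^16 ≡ 1693^2 = 2866249 ≡ 6368 (mod 9137)
7082^32 ≡ 6368^2 = 40551424 ≡ 1418 (mod 9137)
7082^64 ≡ 1418^2 = 2010724 ≡ 584 (mod 9137)
7082^84 = 7082^64 · 7082^16 · 7082^4 ≡ 584 · 6368 · 8562 (mod 9137).
Accumulate the product:
584 · 6368 = 3718912 ≡ 153
153 · 8562 = 1309986 ≡ 3395

3395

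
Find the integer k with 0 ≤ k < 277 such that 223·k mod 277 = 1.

277 = 1*223 + 54
223 = 4*54 + 7
54 = 7*7 + 5
7 = 1*5 + 2
5 = 2*2 + 1
2 = 2*1 + 0
gcd(223, 277) = 1, so the inverse exists.
Bézout: 1 = 95*277 − 118*223.
So 223⁻¹ ≡ −118 ≡ 159 (mod 277).

159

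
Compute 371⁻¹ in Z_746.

559

Apply the Euclidean algorithm and back-substitute:
746 = 2×371 + 4
371 = 92×4 + 3
4 = 1×3 + 1
3 = 3×1 + 0
gcd(371, 746) = 1, so the inverse exists.
Bézout: 1 = 93×746 − 187×371.
So 371⁻¹ ≡ −187 ≡ 559 (mod 746).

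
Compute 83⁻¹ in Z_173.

148

Run the extended Euclidean algorithm:
173 = 2*83 + 7
83 = 11*7 + 6
7 = 1*6 + 1
6 = 6*1 + 0
gcd(83, 173) = 1, so the inverse exists.
Bézout: 1 = 12*173 − 25*83.
So 83⁻¹ ≡ −25 ≡ 148 (mod 173).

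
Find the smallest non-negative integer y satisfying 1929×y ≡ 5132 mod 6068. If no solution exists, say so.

gcd(1929, 6068) = 1, so a unique solution mod 6068 exists.
1929⁻¹ ≡ 5269 (mod 6068).
y ≡ 5269×5132 ≡ 1500 (mod 6068).

1500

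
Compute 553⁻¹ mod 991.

586

991 = 1×553 + 438
553 = 1×438 + 115
438 = 3×115 + 93
115 = 1×93 + 22
93 = 4×22 + 5
22 = 4×5 + 2
5 = 2×2 + 1
2 = 2×1 + 0
gcd(553, 991) = 1, so the inverse exists.
Back-substitute for 1:
1 = 1×5 − 2×2
  = −2×22 + 9×5
  = 9×93 − 38×22
  = −38×115 + 47×93
  = 47×438 − 179×115
  = −179×553 + 226×438
  = 226×991 − 405×553
So 553⁻¹ ≡ −405 ≡ 586 (mod 991).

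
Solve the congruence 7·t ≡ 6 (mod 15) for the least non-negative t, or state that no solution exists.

3

gcd(7, 15) = 1, so a unique solution mod 15 exists.
7⁻¹ ≡ 13 (mod 15).
t ≡ 13·6 ≡ 3 (mod 15).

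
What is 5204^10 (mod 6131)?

5433

5204^1 ≡ 5204 (mod 6131)
5204^2 ≡ 5204^2 = 27081616 ≡ 989 (mod 6131)
5204^4 ≡ 989^2 = 978121 ≡ 3292 (mod 6131)
5204^8 ≡ 3292^2 = 10837264 ≡ 3787 (mod 6131)
5204^10 = 5204^8 · 5204^2 ≡ 3787 · 989 (mod 6131).
3787 · 989 = 3745343 ≡ 5433 (mod 6131).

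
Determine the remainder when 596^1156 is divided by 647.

1156 in binary is 10010000100, i.e. 1156 = 1024 + 128 + 4.
596^1 ≡ 596 (mod 647)
596^2 ≡ 596^2 = 355216 ≡ 13 (mod 647)
596^4 ≡ 13^2 = 169 (mod 647)
596^8 ≡ 169^2 = 28561 ≡ 93 (mod 647)
596^16 ≡ 93^2 = 8649 ≡ 238 (mod 647)
596^32 ≡ 238^2 = 56644 ≡ 355 (mod 647)
596^64 ≡ 355^2 = 126025 ≡ 507 (mod 647)
596^128 ≡ 507^2 = 257049 ≡ 190 (mod 647)
596^256 ≡ 190^2 = 36100 ≡ 515 (mod 647)
596^512 ≡ 515^2 = 265225 ≡ 602 (mod 647)
596^1024 ≡ 602^2 = 362404 ≡ 84 (mod 647)
596^1156 = 596^1024 * 596^128 * 596^4 ≡ 84 * 190 * 169 (mod 647).
Accumulate the product:
84 * 190 = 15960 ≡ 432
432 * 169 = 73008 ≡ 544

544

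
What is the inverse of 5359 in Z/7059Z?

By the extended Euclidean algorithm:
7059 = 1×5359 + 1700
5359 = 3×1700 + 259
1700 = 6×259 + 146
259 = 1×146 + 113
146 = 1×113 + 33
113 = 3×33 + 14
33 = 2×14 + 5
14 = 2×5 + 4
5 = 1×4 + 1
4 = 4×1 + 0
gcd(5359, 7059) = 1, so the inverse exists.
Back-substitute for 1:
1 = 1×5 − 1×4
  = −1×14 + 3×5
  = 3×33 − 7×14
  = −7×113 + 24×33
  = 24×146 − 31×113
  = −31×259 + 55×146
  = 55×1700 − 361×259
  = −361×5359 + 1138×1700
  = 1138×7059 − 1499×5359
So 5359⁻¹ ≡ −1499 ≡ 5560 (mod 7059).

5560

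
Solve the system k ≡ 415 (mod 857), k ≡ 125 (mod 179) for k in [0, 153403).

857⁻¹ mod 179: 857×146 ≡ 1 (mod 179), so 857⁻¹ ≡ 146.
k = 415 + 857×((125 − 415)×146 mod 179) = 415 + 857×83 = 71546.

71546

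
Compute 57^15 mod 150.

93

Compute successive squares:
15 in binary is 1111, i.e. 15 = 8 + 4 + 2 + 1.
57^1 ≡ 57 (mod 150)
57^2 ≡ 57^2 = 3249 ≡ 99 (mod 150)
57^4 ≡ 99^2 = 9801 ≡ 51 (mod 150)
57^8 ≡ 51^2 = 2601 ≡ 51 (mod 150)
57^15 = 57^8 * 57^4 * 57^2 * 57^1 ≡ 51 * 51 * 99 * 57 (mod 150).
Accumulate the product:
51 * 51 = 2601 ≡ 51
51 * 99 = 5049 ≡ 99
99 * 57 = 5643 ≡ 93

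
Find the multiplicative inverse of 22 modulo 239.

163

239 = 10*22 + 19
22 = 1*19 + 3
19 = 6*3 + 1
3 = 3*1 + 0
gcd(22, 239) = 1, so the inverse exists.
Back-substitute for 1:
1 = 1*19 − 6*3
  = −6*22 + 7*19
  = 7*239 − 76*22
So 22⁻¹ ≡ −76 ≡ 163 (mod 239).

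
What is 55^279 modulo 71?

By square-and-multiply:
279 in binary is 100010111, i.e. 279 = 256 + 16 + 4 + 2 + 1.
55^1 ≡ 55 (mod 71)
55^2 ≡ 55^2 = 3025 ≡ 43 (mod 71)
55^4 ≡ 43^2 = 1849 ≡ 3 (mod 71)
55^8 ≡ 3^2 = 9 (mod 71)
55^16 ≡ 9^2 = 81 ≡ 10 (mod 71)
55^32 ≡ 10^2 = 100 ≡ 29 (mod 71)
55^64 ≡ 29^2 = 841 ≡ 60 (mod 71)
55^128 ≡ 60^2 = 3600 ≡ 50 (mod 71)
55^256 ≡ 50^2 = 2500 ≡ 15 (mod 71)
55^279 = 55^256 · 55^16 · 55^4 · 55^2 · 55^1 ≡ 15 · 10 · 3 · 43 · 55 (mod 71).
Accumulate the product:
15 · 10 = 150 ≡ 8
8 · 3 = 24
24 · 43 = 1032 ≡ 38
38 · 55 = 2090 ≡ 31

31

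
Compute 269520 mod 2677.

269520 = 100·2677 + 1820, so 269520 ≡ 1820 (mod 2677).

1820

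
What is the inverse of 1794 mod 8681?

7089

Apply the Euclidean algorithm and back-substitute:
8681 = 4·1794 + 1505
1794 = 1·1505 + 289
1505 = 5·289 + 60
289 = 4·60 + 49
60 = 1·49 + 11
49 = 4·11 + 5
11 = 2·5 + 1
5 = 5·1 + 0
gcd(1794, 8681) = 1, so the inverse exists.
Bézout: 1 = 329·8681 − 1592·1794.
So 1794⁻¹ ≡ −1592 ≡ 7089 (mod 8681).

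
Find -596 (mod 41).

19

-596 = -15·41 + 19, so -596 ≡ 19 (mod 41).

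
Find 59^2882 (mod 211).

Compute successive squares:
59^1 ≡ 59 (mod 211)
59^2 ≡ 59^2 = 3481 ≡ 105 (mod 211)
59^4 ≡ 105^2 = 11025 ≡ 53 (mod 211)
59^8 ≡ 53^2 = 2809 ≡ 66 (mod 211)
59^16 ≡ 66^2 = 4356 ≡ 136 (mod 211)
59^32 ≡ 136^2 = 18496 ≡ 139 (mod 211)
59^64 ≡ 139^2 = 19321 ≡ 120 (mod 211)
59^128 ≡ 120^2 = 14400 ≡ 52 (mod 211)
59^256 ≡ 52^2 = 2704 ≡ 172 (mod 211)
59^512 ≡ 172^2 = 29584 ≡ 44 (mod 211)
59^1024 ≡ 44^2 = 1936 ≡ 37 (mod 211)
59^2048 ≡ 37^2 = 1369 ≡ 103 (mod 211)
59^2882 = 59^2048 · 59^512 · 59^256 · 59^64 · 59^2 ≡ 103 · 44 · 172 · 120 · 105 (mod 211).
Accumulate the product:
103 · 44 = 4532 ≡ 101
101 · 172 = 17372 ≡ 70
70 · 120 = 8400 ≡ 171
171 · 105 = 17955 ≡ 20

20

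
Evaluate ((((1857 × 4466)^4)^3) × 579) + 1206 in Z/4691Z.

1857 × 4466 = 8293362 ≡ 4365 (mod 4691)
(4365)^4 ≡ 1802 (mod 4691)
(1802)^3 ≡ 2028 (mod 4691)
2028 × 579 = 1174212 ≡ 1462 (mod 4691)
1462 + 1206 = 2668

2668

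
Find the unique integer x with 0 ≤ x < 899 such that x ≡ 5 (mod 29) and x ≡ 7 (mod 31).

29⁻¹ mod 31: 29*15 ≡ 1 (mod 31), so 29⁻¹ ≡ 15.
x = 5 + 29*((7 − 5)*15 mod 31) = 5 + 29*30 = 875.

875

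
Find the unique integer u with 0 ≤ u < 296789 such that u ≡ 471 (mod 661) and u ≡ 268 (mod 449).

661⁻¹ mod 449: 661·413 ≡ 1 (mod 449), so 661⁻¹ ≡ 413.
u = 471 + 661·((268 − 471)·413 mod 449) = 471 + 661·124 = 82435.

82435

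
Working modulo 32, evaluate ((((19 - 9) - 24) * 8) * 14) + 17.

19 - 9 = 10
10 - 24 = -14 ≡ 18 (mod 32)
18 * 8 = 144 ≡ 16 (mod 32)
16 * 14 = 224 ≡ 0 (mod 32)
0 + 17 = 17

17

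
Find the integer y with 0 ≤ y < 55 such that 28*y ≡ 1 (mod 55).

2

55 = 1·28 + 27
28 = 1·27 + 1
27 = 27·1 + 0
gcd(28, 55) = 1, so the inverse exists.
Back-substitute for 1:
1 = 1·28 − 1·27
  = −1·55 + 2·28
So 28⁻¹ ≡ 2 (mod 55).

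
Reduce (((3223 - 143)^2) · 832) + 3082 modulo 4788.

3223 - 143 = 3080
(3080)^2 ≡ 1372 (mod 4788)
1372 · 832 = 1141504 ≡ 1960 (mod 4788)
1960 + 3082 = 5042 ≡ 254 (mod 4788)

254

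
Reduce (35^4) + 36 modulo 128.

(35)^4 ≡ 81 (mod 128)
81 + 36 = 117

117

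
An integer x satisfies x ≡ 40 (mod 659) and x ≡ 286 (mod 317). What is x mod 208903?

106798

659⁻¹ mod 317: 659·279 ≡ 1 (mod 317), so 659⁻¹ ≡ 279.
x = 40 + 659·((286 − 40)·279 mod 317) = 40 + 659·162 = 106798.
Check: 106798 mod 659 = 40, 106798 mod 317 = 286. ✓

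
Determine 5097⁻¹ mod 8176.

8176 = 1·5097 + 3079
5097 = 1·3079 + 2018
3079 = 1·2018 + 1061
2018 = 1·1061 + 957
1061 = 1·957 + 104
957 = 9·104 + 21
104 = 4·21 + 20
21 = 1·20 + 1
20 = 20·1 + 0
gcd(5097, 8176) = 1, so the inverse exists.
Back-substitute for 1:
1 = 1·21 − 1·20
  = −1·104 + 5·21
  = 5·957 − 46·104
  = −46·1061 + 51·957
  = 51·2018 − 97·1061
  = −97·3079 + 148·2018
  = 148·5097 − 245·3079
  = −245·8176 + 393·5097
So 5097⁻¹ ≡ 393 (mod 8176).

393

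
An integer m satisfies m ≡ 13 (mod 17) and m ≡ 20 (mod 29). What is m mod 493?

455

17⁻¹ mod 29: 17*12 ≡ 1 (mod 29), so 17⁻¹ ≡ 12.
m = 13 + 17*((20 − 13)*12 mod 29) = 13 + 17*26 = 455.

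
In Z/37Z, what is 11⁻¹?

37 = 3*11 + 4
11 = 2*4 + 3
4 = 1*3 + 1
3 = 3*1 + 0
gcd(11, 37) = 1, so the inverse exists.
Bézout: 1 = 3*37 − 10*11.
So 11⁻¹ ≡ −10 ≡ 27 (mod 37).

27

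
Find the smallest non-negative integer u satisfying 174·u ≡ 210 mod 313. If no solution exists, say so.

12

gcd(174, 313) = 1, so a unique solution mod 313 exists.
174⁻¹ ≡ 9 (mod 313).
u ≡ 9·210 ≡ 12 (mod 313).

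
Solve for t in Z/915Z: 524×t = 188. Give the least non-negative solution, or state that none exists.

gcd(524, 915) = 1, so a unique solution mod 915 exists.
524⁻¹ ≡ 344 (mod 915).
t ≡ 344×188 ≡ 622 (mod 915).

622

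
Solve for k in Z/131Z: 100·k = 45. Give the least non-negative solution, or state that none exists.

gcd(100, 131) = 1, so a unique solution mod 131 exists.
100⁻¹ ≡ 38 (mod 131).
k ≡ 38·45 ≡ 7 (mod 131).

7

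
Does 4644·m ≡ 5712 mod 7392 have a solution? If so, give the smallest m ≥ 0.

84

gcd(4644, 7392) = 12, and 12 | 5712, so solutions exist.
Divide through by 12: 387·m ≡ 476 mod 616.
387⁻¹ ≡ 347 (mod 616).
m ≡ 347·476 ≡ 84 (mod 616).
The smallest non-negative solution is m = 84.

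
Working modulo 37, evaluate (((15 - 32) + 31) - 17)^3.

15 - 32 = -17 ≡ 20 (mod 37)
20 + 31 = 51 ≡ 14 (mod 37)
14 - 17 = -3 ≡ 34 (mod 37)
(34)^3 ≡ 10 (mod 37)

10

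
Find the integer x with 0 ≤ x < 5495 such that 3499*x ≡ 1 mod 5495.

2519

Run the extended Euclidean algorithm:
5495 = 1×3499 + 1996
3499 = 1×1996 + 1503
1996 = 1×1503 + 493
1503 = 3×493 + 24
493 = 20×24 + 13
24 = 1×13 + 11
13 = 1×11 + 2
11 = 5×2 + 1
2 = 2×1 + 0
gcd(3499, 5495) = 1, so the inverse exists.
Bézout: 1 = −1604×5495 + 2519×3499.
So 3499⁻¹ ≡ 2519 (mod 5495).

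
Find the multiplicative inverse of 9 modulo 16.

9

Apply the Euclidean algorithm and back-substitute:
16 = 1×9 + 7
9 = 1×7 + 2
7 = 3×2 + 1
2 = 2×1 + 0
gcd(9, 16) = 1, so the inverse exists.
Back-substitute for 1:
1 = 1×7 − 3×2
  = −3×9 + 4×7
  = 4×16 − 7×9
So 9⁻¹ ≡ −7 ≡ 9 (mod 16).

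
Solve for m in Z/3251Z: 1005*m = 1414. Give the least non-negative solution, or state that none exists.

781

gcd(1005, 3251) = 1, so a unique solution mod 3251 exists.
1005⁻¹ ≡ 1226 (mod 3251).
m ≡ 1226*1414 ≡ 781 (mod 3251).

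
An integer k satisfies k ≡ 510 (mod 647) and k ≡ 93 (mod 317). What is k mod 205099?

647⁻¹ mod 317: 647×122 ≡ 1 (mod 317), so 647⁻¹ ≡ 122.
k = 510 + 647×((93 − 510)×122 mod 317) = 510 + 647×163 = 105971.

105971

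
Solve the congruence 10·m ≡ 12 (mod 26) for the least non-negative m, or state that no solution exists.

9

gcd(10, 26) = 2, and 2 | 12, so solutions exist.
Divide through by 2: 5·m mod 13 = 6.
5⁻¹ ≡ 8 (mod 13).
m ≡ 8·6 ≡ 9 (mod 13).
The smallest non-negative solution is m = 9.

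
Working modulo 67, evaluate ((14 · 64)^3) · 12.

14 · 64 = 896 ≡ 25 (mod 67)
(25)^3 ≡ 14 (mod 67)
14 · 12 = 168 ≡ 34 (mod 67)

34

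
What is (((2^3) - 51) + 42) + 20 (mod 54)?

19

(2)^3 ≡ 8 (mod 54)
8 - 51 = -43 ≡ 11 (mod 54)
11 + 42 = 53
53 + 20 = 73 ≡ 19 (mod 54)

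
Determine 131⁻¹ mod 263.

Run the extended Euclidean algorithm:
263 = 2·131 + 1
131 = 131·1 + 0
gcd(131, 263) = 1, so the inverse exists.
Back-substitute for 1:
1 = 1·263 − 2·131
So 131⁻¹ ≡ −2 ≡ 261 (mod 263).

261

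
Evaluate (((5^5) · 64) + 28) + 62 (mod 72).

2

(5)^5 ≡ 29 (mod 72)
29 · 64 = 1856 ≡ 56 (mod 72)
56 + 28 = 84 ≡ 12 (mod 72)
12 + 62 = 74 ≡ 2 (mod 72)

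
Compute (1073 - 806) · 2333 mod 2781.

2748

1073 - 806 = 267
267 · 2333 = 622911 ≡ 2748 (mod 2781)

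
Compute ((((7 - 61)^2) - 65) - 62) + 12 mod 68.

7 - 61 = -54 ≡ 14 (mod 68)
(14)^2 ≡ 60 (mod 68)
60 - 65 = -5 ≡ 63 (mod 68)
63 - 62 = 1
1 + 12 = 13

13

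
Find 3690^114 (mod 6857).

By square-and-multiply:
114 in binary is 1110010, i.e. 114 = 64 + 32 + 16 + 2.
3690^1 ≡ 3690 (mod 6857)
3690^2 ≡ 3690^2 = 13616100 ≡ 4955 (mod 6857)
3690^4 ≡ 4955^2 = 24552025 ≡ 3965 (mod 6857)
3690^8 ≡ 3965^2 = 15721225 ≡ 4981 (mod 6857)
3690^16 ≡ 4981^2 = 24810361 ≡ 1735 (mod 6857)
3690^32 ≡ 1735^2 = 3010225 ≡ 2 (mod 6857)
3690^64 ≡ 2^2 = 4 (mod 6857)
3690^114 = 3690^64 · 3690^32 · 3690^16 · 3690^2 ≡ 4 · 2 · 1735 · 4955 (mod 6857).
Accumulate the product:
4 · 2 = 8
8 · 1735 = 13880 ≡ 166
166 · 4955 = 822530 ≡ 6547

6547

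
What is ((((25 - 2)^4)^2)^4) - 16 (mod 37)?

25 - 2 = 23
(23)^4 ≡ 10 (mod 37)
(10)^2 ≡ 26 (mod 37)
(26)^4 ≡ 26 (mod 37)
26 - 16 = 10

10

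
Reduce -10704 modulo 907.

180

-10704 = -12*907 + 180, so -10704 ≡ 180 (mod 907).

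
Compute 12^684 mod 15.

Using repeated squaring:
684 in binary is 1010101100, i.e. 684 = 512 + 128 + 32 + 8 + 4.
12^1 ≡ 12 (mod 15)
12^2 ≡ 12^2 = 144 ≡ 9 (mod 15)
12^4 ≡ 9^2 = 81 ≡ 6 (mod 15)
12^8 ≡ 6^2 = 36 ≡ 6 (mod 15)
12^16 ≡ 6^2 = 36 ≡ 6 (mod 15)
12^32 ≡ 6^2 = 36 ≡ 6 (mod 15)
12^64 ≡ 6^2 = 36 ≡ 6 (mod 15)
12^128 ≡ 6^2 = 36 ≡ 6 (mod 15)
12^256 ≡ 6^2 = 36 ≡ 6 (mod 15)
12^512 ≡ 6^2 = 36 ≡ 6 (mod 15)
12^684 = 12^512 * 12^128 * 12^32 * 12^8 * 12^4 ≡ 6 * 6 * 6 * 6 * 6 (mod 15).
Accumulate the product:
6 * 6 = 36 ≡ 6
6 * 6 = 36 ≡ 6
6 * 6 = 36 ≡ 6
6 * 6 = 36 ≡ 6

6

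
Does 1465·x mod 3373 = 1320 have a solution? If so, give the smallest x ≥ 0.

1060

gcd(1465, 3373) = 1, so a unique solution mod 3373 exists.
1465⁻¹ ≡ 2505 (mod 3373).
x ≡ 2505·1320 ≡ 1060 (mod 3373).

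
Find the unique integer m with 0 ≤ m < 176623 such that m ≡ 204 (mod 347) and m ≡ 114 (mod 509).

157395

347⁻¹ mod 509: 347*487 ≡ 1 (mod 509), so 347⁻¹ ≡ 487.
m = 204 + 347*((114 − 204)*487 mod 509) = 204 + 347*453 = 157395.
Check: 157395 mod 347 = 204, 157395 mod 509 = 114. ✓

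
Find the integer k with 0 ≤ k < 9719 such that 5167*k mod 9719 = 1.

Apply the Euclidean algorithm and back-substitute:
9719 = 1*5167 + 4552
5167 = 1*4552 + 615
4552 = 7*615 + 247
615 = 2*247 + 121
247 = 2*121 + 5
121 = 24*5 + 1
5 = 5*1 + 0
gcd(5167, 9719) = 1, so the inverse exists.
Bézout: 1 = −1025*9719 + 1928*5167.
So 5167⁻¹ ≡ 1928 (mod 9719).

1928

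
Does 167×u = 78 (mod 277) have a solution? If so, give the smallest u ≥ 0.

gcd(167, 277) = 1, so a unique solution mod 277 exists.
167⁻¹ ≡ 209 (mod 277).
u ≡ 209×78 ≡ 236 (mod 277).

236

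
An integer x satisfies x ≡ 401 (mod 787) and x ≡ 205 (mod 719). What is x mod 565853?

787⁻¹ mod 719: 787·645 ≡ 1 (mod 719), so 787⁻¹ ≡ 645.
x = 401 + 787·((205 − 401)·645 mod 719) = 401 + 787·124 = 97989.

97989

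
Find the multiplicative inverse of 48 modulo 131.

131 = 2×48 + 35
48 = 1×35 + 13
35 = 2×13 + 9
13 = 1×9 + 4
9 = 2×4 + 1
4 = 4×1 + 0
gcd(48, 131) = 1, so the inverse exists.
Back-substitute for 1:
1 = 1×9 − 2×4
  = −2×13 + 3×9
  = 3×35 − 8×13
  = −8×48 + 11×35
  = 11×131 − 30×48
So 48⁻¹ ≡ −30 ≡ 101 (mod 131).

101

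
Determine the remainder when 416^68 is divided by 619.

68 in binary is 1000100, i.e. 68 = 64 + 4.
416^1 ≡ 416 (mod 619)
416^2 ≡ 416^2 = 173056 ≡ 355 (mod 619)
416^4 ≡ 355^2 = 126025 ≡ 368 (mod 619)
416^8 ≡ 368^2 = 135424 ≡ 482 (mod 619)
416^16 ≡ 482^2 = 232324 ≡ 199 (mod 619)
416^32 ≡ 199^2 = 39601 ≡ 604 (mod 619)
416^64 ≡ 604^2 = 364816 ≡ 225 (mod 619)
416^68 = 416^64 * 416^4 ≡ 225 * 368 (mod 619).
225 * 368 = 82800 ≡ 473 (mod 619).

473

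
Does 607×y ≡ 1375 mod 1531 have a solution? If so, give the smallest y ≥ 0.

199

gcd(607, 1531) = 1, so a unique solution mod 1531 exists.
607⁻¹ ≡ 1304 (mod 1531).
y ≡ 1304×1375 ≡ 199 (mod 1531).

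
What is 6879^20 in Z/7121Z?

6247

By square-and-multiply:
20 in binary is 10100, i.e. 20 = 16 + 4.
6879^1 ≡ 6879 (mod 7121)
6879^2 ≡ 6879^2 = 47320641 ≡ 1596 (mod 7121)
6879^4 ≡ 1596^2 = 2547216 ≡ 5019 (mod 7121)
6879^8 ≡ 5019^2 = 25190361 ≡ 3384 (mod 7121)
6879^16 ≡ 3384^2 = 11451456 ≡ 888 (mod 7121)
6879^20 = 6879^16 * 6879^4 ≡ 888 * 5019 (mod 7121).
888 * 5019 = 4456872 ≡ 6247 (mod 7121).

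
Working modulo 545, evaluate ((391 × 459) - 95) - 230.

391 × 459 = 179469 ≡ 164 (mod 545)
164 - 95 = 69
69 - 230 = -161 ≡ 384 (mod 545)

384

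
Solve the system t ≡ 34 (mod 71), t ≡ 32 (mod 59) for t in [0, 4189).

3513

71⁻¹ mod 59: 71*5 ≡ 1 (mod 59), so 71⁻¹ ≡ 5.
t = 34 + 71*((32 − 34)*5 mod 59) = 34 + 71*49 = 3513.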